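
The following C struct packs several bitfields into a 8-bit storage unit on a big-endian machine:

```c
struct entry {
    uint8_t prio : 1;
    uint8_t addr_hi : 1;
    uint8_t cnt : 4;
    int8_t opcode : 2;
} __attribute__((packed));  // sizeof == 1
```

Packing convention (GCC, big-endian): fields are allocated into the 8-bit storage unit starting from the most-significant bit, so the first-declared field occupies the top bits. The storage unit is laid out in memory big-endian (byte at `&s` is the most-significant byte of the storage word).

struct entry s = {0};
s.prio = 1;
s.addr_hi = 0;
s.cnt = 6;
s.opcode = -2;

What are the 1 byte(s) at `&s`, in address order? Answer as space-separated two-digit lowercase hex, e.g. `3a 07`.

9a

prio (1b) val=1 bits=0x1 at bit 7: 0x80
addr_hi (1b) val=0 bits=0x0 at bit 6: 0x80
cnt (4b) val=6 bits=0x6 at bit 2: 0x98
opcode (2b) val=-2 bits=0x2 at bit 0: 0x9a
word = 0x9a → big-endian bytes:
  [0]=0x9a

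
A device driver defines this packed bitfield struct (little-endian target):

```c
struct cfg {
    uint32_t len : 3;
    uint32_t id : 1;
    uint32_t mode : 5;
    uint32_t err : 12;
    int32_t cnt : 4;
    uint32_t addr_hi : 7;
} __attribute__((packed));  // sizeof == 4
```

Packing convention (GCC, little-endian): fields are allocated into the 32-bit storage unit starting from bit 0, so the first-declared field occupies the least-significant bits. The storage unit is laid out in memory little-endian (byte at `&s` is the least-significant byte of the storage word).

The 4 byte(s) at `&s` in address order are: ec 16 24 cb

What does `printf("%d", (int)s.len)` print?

4

[0]=0xec [1]=0x16 [2]=0x24 [3]=0xcb (little-endian) → word 0xcb2416ec
len [0+:3] = (word>>0) & 0x7 = 4  ←
id [3+:1] = (word>>3) & 0x1 = 1
mode [4+:5] = (word>>4) & 0x1f = 14
err [9+:12] = (word>>9) & 0xfff = 523
cnt [21+:4] = (word>>21) & 0xf = 9
addr_hi [25+:7] = (word>>25) & 0x7f = 101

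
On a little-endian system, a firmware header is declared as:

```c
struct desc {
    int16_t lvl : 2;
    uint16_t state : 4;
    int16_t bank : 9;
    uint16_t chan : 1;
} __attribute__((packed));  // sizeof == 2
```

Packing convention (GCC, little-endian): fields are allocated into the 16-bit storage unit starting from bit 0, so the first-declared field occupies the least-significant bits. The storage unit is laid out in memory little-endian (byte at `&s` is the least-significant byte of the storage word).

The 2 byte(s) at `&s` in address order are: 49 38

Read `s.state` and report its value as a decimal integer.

2

[0]=0x49 [1]=0x38 (little-endian) → word 0x3849
lvl [0+:2] = (word>>0) & 0x3 = 1
state [2+:4] = (word>>2) & 0xf = 2  ←
bank [6+:9] = (word>>6) & 0x1ff = 225
chan [15+:1] = (word>>15) & 0x1 = 0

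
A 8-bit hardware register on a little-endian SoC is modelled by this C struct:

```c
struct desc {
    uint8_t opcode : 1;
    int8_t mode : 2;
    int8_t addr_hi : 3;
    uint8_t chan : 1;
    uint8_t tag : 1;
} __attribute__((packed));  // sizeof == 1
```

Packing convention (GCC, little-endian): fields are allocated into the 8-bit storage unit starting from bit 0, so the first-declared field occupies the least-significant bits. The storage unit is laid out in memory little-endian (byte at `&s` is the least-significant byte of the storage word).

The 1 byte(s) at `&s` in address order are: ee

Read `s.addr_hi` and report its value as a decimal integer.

-3

[0]=0xee (little-endian) → word 0xee
opcode [0+:1] = (word>>0) & 0x1 = 0
mode [1+:2] = (word>>1) & 0x3 = 3
addr_hi [3+:3] = (word>>3) & 0x7 = 5  ←
chan [6+:1] = (word>>6) & 0x1 = 1
tag [7+:1] = (word>>7) & 0x1 = 1
addr_hi signed 3b, MSB=1: 5 - 8 = -3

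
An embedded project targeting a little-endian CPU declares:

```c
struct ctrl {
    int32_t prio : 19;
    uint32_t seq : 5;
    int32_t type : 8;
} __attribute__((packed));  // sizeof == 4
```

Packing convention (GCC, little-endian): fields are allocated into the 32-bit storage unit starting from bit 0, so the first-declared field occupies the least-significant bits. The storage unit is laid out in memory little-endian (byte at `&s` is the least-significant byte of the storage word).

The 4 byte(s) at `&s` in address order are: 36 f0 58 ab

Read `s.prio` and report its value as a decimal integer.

[0]=0x36 [1]=0xf0 [2]=0x58 [3]=0xab (little-endian) → word 0xab58f036
prio:19 @ bit 0 → (0xab58f036>>0)&0x7ffff = 0xf036  ←
seq:5 @ bit 19 → (0xab58f036>>19)&0x1f = 0xb
type:8 @ bit 24 → (0xab58f036>>24)&0xff = 0xab
prio signed 19b, MSB=0: value = 61494

61494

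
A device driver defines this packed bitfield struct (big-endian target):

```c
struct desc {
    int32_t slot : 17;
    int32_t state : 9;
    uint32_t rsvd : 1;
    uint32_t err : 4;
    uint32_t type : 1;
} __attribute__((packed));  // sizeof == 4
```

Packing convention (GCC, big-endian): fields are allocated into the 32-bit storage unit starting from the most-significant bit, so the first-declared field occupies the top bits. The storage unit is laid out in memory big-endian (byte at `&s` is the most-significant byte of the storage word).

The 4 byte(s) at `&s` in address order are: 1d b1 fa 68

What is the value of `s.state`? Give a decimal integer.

[0]=0x1d [1]=0xb1 [2]=0xfa [3]=0x68 (big-endian) → word 0x1db1fa68
slot:17 @ bit 15 → (0x1db1fa68>>15)&0x1ffff = 0x3b63
state:9 @ bit 6 → (0x1db1fa68>>6)&0x1ff = 0x1e9  ←
rsvd:1 @ bit 5 → (0x1db1fa68>>5)&0x1 = 0x1
err:4 @ bit 1 → (0x1db1fa68>>1)&0xf = 0x4
type:1 @ bit 0 → (0x1db1fa68>>0)&0x1 = 0x0
state signed 9b, MSB=1: 489 - 512 = -23

-23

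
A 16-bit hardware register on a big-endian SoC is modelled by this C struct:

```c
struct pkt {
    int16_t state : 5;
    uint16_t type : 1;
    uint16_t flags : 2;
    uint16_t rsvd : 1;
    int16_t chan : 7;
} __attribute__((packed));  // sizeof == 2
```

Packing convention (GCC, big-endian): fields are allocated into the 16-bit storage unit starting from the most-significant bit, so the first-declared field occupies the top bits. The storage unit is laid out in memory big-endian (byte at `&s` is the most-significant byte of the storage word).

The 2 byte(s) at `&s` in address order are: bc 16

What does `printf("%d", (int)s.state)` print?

-9

[0]=0xbc [1]=0x16 (big-endian) → word 0xbc16
state [11+:5] = (word>>11) & 0x1f = 23  ←
type [10+:1] = (word>>10) & 0x1 = 1
flags [8+:2] = (word>>8) & 0x3 = 0
rsvd [7+:1] = (word>>7) & 0x1 = 0
chan [0+:7] = (word>>0) & 0x7f = 22
state signed 5b, MSB=1: 23 - 32 = -9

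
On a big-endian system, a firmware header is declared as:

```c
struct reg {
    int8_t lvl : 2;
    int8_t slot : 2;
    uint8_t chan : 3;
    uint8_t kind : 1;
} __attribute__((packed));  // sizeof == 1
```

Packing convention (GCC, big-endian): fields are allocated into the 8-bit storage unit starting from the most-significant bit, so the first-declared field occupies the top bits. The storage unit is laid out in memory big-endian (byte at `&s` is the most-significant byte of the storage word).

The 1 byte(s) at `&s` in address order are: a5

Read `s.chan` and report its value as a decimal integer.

[0]=0xa5 (big-endian) → word 0xa5
lvl [6+:2] = (word>>6) & 0x3 = 2
slot [4+:2] = (word>>4) & 0x3 = 2
chan [1+:3] = (word>>1) & 0x7 = 2  ←
kind [0+:1] = (word>>0) & 0x1 = 1

2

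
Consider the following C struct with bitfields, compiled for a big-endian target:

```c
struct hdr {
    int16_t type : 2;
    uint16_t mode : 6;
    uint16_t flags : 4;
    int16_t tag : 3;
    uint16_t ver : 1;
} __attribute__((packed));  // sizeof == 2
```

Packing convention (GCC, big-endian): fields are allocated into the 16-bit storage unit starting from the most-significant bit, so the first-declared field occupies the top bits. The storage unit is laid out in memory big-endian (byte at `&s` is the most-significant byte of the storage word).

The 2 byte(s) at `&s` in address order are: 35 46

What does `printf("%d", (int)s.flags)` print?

[0]=0x35 [1]=0x46 (big-endian) → word 0x3546
type:2 @ bit 14 → (0x3546>>14)&0x3 = 0x0
mode:6 @ bit 8 → (0x3546>>8)&0x3f = 0x35
flags:4 @ bit 4 → (0x3546>>4)&0xf = 0x4  ←
tag:3 @ bit 1 → (0x3546>>1)&0x7 = 0x3
ver:1 @ bit 0 → (0x3546>>0)&0x1 = 0x0

4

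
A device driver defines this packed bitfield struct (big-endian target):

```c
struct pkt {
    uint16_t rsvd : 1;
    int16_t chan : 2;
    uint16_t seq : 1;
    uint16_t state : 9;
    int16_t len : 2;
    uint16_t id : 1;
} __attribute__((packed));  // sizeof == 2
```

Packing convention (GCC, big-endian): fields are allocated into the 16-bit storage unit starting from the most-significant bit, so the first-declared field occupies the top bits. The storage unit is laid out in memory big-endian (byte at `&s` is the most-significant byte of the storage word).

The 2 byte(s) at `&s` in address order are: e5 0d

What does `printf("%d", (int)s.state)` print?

161

[0]=0xe5 [1]=0x0d (big-endian) → word 0xe50d
rsvd [15+:1] = (word>>15) & 0x1 = 1
chan [13+:2] = (word>>13) & 0x3 = 3
seq [12+:1] = (word>>12) & 0x1 = 0
state [3+:9] = (word>>3) & 0x1ff = 161  ←
len [1+:2] = (word>>1) & 0x3 = 2
id [0+:1] = (word>>0) & 0x1 = 1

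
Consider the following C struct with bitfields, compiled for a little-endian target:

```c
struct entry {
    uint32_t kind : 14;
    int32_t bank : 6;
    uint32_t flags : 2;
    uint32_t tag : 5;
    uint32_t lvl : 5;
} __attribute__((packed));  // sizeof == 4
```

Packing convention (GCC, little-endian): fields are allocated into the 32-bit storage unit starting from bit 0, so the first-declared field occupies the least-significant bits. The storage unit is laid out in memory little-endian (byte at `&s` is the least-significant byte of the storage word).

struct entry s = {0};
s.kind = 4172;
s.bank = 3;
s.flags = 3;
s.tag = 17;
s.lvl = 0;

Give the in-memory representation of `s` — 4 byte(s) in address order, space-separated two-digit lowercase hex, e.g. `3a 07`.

kind:14 = 4172 → 0x104c << 0 → word 0x0000104c
bank:6 = 3 → 0x3 << 14 → word 0x0000d04c
flags:2 = 3 → 0x3 << 20 → word 0x0030d04c
tag:5 = 17 → 0x11 << 22 → word 0x0470d04c
lvl:5 = 0 → 0x0 << 27 → word 0x0470d04c
word = 0x0470d04c → little-endian bytes:
  [0]=0x4c  [1]=0xd0  [2]=0x70  [3]=0x04

4c d0 70 04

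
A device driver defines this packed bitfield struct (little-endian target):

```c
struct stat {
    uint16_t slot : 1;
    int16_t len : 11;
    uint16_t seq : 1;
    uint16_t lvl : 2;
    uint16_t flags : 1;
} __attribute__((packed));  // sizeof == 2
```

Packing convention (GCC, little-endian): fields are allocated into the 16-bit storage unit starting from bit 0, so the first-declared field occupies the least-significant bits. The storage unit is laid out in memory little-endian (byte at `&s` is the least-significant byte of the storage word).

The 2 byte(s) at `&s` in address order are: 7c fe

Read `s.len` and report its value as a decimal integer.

-194

[0]=0x7c [1]=0xfe (little-endian) → word 0xfe7c
slot [0+:1] = (word>>0) & 0x1 = 0
len [1+:11] = (word>>1) & 0x7ff = 1854  ←
seq [12+:1] = (word>>12) & 0x1 = 1
lvl [13+:2] = (word>>13) & 0x3 = 3
flags [15+:1] = (word>>15) & 0x1 = 1
len signed 11b, MSB=1: 1854 - 2048 = -194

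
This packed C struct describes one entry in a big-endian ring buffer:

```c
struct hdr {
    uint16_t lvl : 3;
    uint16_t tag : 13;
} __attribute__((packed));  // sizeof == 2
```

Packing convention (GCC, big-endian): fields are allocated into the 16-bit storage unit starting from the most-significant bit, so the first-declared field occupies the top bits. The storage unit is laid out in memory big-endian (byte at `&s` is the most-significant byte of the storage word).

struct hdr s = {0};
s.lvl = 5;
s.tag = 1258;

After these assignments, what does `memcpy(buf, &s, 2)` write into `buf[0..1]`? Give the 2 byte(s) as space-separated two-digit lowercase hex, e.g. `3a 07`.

a4 ea

lvl:3 = 5 → 0x5 << 13 → word 0xa000
tag:13 = 1258 → 0x4ea << 0 → word 0xa4ea
word = 0xa4ea → big-endian bytes:
  [0]=0xa4  [1]=0xea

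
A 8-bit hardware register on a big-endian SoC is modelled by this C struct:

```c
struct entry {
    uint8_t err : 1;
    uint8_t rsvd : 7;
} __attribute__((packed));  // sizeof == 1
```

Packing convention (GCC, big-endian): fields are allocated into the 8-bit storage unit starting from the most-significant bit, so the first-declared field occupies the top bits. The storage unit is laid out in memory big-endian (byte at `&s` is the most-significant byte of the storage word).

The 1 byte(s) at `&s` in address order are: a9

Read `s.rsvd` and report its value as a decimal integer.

[0]=0xa9 (big-endian) → word 0xa9
err:1 @ bit 7 → (0xa9>>7)&0x1 = 0x1
rsvd:7 @ bit 0 → (0xa9>>0)&0x7f = 0x29  ←

41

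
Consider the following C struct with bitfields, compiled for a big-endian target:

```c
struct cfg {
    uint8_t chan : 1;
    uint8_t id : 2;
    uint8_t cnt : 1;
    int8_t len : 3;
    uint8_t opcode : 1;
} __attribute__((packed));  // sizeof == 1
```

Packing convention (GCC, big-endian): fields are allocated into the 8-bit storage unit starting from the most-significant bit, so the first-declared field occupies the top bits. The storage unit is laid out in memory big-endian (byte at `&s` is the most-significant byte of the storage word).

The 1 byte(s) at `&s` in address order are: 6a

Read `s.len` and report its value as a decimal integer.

[0]=0x6a (big-endian) → word 0x6a
chan [7+:1] = (word>>7) & 0x1 = 0
id [5+:2] = (word>>5) & 0x3 = 3
cnt [4+:1] = (word>>4) & 0x1 = 0
len [1+:3] = (word>>1) & 0x7 = 5  ←
opcode [0+:1] = (word>>0) & 0x1 = 0
len signed 3b, MSB=1: 5 - 8 = -3

-3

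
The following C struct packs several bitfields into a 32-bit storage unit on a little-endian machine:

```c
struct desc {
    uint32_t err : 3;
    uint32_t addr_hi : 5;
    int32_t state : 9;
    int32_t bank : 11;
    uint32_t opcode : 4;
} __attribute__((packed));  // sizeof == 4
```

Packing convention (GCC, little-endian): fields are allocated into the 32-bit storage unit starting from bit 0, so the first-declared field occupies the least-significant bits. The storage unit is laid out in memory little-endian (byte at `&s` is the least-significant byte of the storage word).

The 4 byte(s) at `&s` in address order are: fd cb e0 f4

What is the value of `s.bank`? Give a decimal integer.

[0]=0xfd [1]=0xcb [2]=0xe0 [3]=0xf4 (little-endian) → word 0xf4e0cbfd
err [0+:3] = (word>>0) & 0x7 = 5
addr_hi [3+:5] = (word>>3) & 0x1f = 31
state [8+:9] = (word>>8) & 0x1ff = 203
bank [17+:11] = (word>>17) & 0x7ff = 624  ←
opcode [28+:4] = (word>>28) & 0xf = 15
bank signed 11b, MSB=0: value = 624

624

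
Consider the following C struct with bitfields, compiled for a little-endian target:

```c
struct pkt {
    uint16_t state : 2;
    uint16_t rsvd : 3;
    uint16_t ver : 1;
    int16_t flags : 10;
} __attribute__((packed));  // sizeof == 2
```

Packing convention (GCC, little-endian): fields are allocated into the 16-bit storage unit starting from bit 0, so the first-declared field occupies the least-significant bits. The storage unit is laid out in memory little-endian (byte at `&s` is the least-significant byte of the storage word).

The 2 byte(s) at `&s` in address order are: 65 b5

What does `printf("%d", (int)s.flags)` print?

[0]=0x65 [1]=0xb5 (little-endian) → word 0xb565
state [0+:2] = (word>>0) & 0x3 = 1
rsvd [2+:3] = (word>>2) & 0x7 = 1
ver [5+:1] = (word>>5) & 0x1 = 1
flags [6+:10] = (word>>6) & 0x3ff = 725  ←
flags signed 10b, MSB=1: 725 - 1024 = -299

-299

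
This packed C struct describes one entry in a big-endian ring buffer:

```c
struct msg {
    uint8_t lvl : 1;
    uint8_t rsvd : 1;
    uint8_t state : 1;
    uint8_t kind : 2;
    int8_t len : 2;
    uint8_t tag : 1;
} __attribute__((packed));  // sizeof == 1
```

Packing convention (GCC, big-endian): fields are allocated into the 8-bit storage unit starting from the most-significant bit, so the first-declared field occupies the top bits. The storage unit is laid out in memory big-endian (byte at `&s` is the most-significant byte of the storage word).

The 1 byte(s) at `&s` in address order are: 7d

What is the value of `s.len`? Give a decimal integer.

[0]=0x7d (big-endian) → word 0x7d
lvl:1 @ bit 7 → (0x7d>>7)&0x1 = 0x0
rsvd:1 @ bit 6 → (0x7d>>6)&0x1 = 0x1
state:1 @ bit 5 → (0x7d>>5)&0x1 = 0x1
kind:2 @ bit 3 → (0x7d>>3)&0x3 = 0x3
len:2 @ bit 1 → (0x7d>>1)&0x3 = 0x2  ←
tag:1 @ bit 0 → (0x7d>>0)&0x1 = 0x1
len signed 2b, MSB=1: 2 - 4 = -2

-2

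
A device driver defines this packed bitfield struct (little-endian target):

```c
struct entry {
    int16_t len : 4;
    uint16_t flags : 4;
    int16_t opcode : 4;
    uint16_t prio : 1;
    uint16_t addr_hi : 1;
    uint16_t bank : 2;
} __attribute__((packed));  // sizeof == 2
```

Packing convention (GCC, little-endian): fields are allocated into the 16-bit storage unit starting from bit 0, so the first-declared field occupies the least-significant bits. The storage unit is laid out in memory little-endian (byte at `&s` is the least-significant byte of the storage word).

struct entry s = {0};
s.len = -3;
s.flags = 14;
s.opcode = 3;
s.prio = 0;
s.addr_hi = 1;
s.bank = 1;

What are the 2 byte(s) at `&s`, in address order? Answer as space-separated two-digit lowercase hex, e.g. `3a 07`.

ed 63

[0+:4] len=-3 & 0xf = 0xd; word=0x000d
[4+:4] flags=14 & 0xf = 0xe; word=0x00ed
[8+:4] opcode=3 & 0xf = 0x3; word=0x03ed
[12+:1] prio=0 & 0x1 = 0x0; word=0x03ed
[13+:1] addr_hi=1 & 0x1 = 0x1; word=0x23ed
[14+:2] bank=1 & 0x3 = 0x1; word=0x63ed
word = 0x63ed → little-endian bytes:
  [0]=0xed  [1]=0x63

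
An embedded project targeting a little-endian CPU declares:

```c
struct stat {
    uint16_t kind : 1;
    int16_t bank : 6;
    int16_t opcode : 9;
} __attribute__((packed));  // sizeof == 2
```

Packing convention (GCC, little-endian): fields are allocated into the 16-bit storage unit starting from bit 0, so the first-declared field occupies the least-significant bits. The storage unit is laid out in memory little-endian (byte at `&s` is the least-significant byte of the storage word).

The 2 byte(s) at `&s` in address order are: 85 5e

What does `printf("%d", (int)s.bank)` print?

[0]=0x85 [1]=0x5e (little-endian) → word 0x5e85
kind [0+:1] = (word>>0) & 0x1 = 1
bank [1+:6] = (word>>1) & 0x3f = 2  ←
opcode [7+:9] = (word>>7) & 0x1ff = 189
bank signed 6b, MSB=0: value = 2

2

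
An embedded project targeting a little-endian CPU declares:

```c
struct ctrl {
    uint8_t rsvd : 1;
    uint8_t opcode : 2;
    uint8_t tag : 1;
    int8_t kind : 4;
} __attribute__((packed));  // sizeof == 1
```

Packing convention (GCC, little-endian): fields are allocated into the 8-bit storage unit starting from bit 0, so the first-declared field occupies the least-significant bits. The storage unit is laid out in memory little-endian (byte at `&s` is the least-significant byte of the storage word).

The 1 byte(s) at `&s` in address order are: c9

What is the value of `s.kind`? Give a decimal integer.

[0]=0xc9 (little-endian) → word 0xc9
rsvd [0+:1] = (word>>0) & 0x1 = 1
opcode [1+:2] = (word>>1) & 0x3 = 0
tag [3+:1] = (word>>3) & 0x1 = 1
kind [4+:4] = (word>>4) & 0xf = 12  ←
kind signed 4b, MSB=1: 12 - 16 = -4

-4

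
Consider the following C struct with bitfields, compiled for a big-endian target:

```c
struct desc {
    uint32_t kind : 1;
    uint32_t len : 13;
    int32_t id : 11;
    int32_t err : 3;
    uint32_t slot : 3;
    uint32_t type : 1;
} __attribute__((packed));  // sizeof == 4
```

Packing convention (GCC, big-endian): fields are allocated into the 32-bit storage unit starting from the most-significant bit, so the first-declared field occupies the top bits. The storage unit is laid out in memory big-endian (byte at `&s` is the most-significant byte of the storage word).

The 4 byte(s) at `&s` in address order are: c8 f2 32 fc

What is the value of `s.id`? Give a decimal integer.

[0]=0xc8 [1]=0xf2 [2]=0x32 [3]=0xfc (big-endian) → word 0xc8f232fc
kind:1 @ bit 31 → (0xc8f232fc>>31)&0x1 = 0x1
len:13 @ bit 18 → (0xc8f232fc>>18)&0x1fff = 0x123c
id:11 @ bit 7 → (0xc8f232fc>>7)&0x7ff = 0x465  ←
err:3 @ bit 4 → (0xc8f232fc>>4)&0x7 = 0x7
slot:3 @ bit 1 → (0xc8f232fc>>1)&0x7 = 0x6
type:1 @ bit 0 → (0xc8f232fc>>0)&0x1 = 0x0
id signed 11b, MSB=1: 1125 - 2048 = -923

-923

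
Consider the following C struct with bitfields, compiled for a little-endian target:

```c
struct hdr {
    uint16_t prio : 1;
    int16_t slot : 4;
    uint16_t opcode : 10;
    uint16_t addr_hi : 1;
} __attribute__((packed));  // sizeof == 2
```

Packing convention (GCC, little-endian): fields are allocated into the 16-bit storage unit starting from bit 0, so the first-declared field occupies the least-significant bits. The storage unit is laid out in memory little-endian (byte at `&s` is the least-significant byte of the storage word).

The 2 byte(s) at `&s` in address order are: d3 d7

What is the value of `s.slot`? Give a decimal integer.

-7

[0]=0xd3 [1]=0xd7 (little-endian) → word 0xd7d3
prio [0+:1] = (word>>0) & 0x1 = 1
slot [1+:4] = (word>>1) & 0xf = 9  ←
opcode [5+:10] = (word>>5) & 0x3ff = 702
addr_hi [15+:1] = (word>>15) & 0x1 = 1
slot signed 4b, MSB=1: 9 - 16 = -7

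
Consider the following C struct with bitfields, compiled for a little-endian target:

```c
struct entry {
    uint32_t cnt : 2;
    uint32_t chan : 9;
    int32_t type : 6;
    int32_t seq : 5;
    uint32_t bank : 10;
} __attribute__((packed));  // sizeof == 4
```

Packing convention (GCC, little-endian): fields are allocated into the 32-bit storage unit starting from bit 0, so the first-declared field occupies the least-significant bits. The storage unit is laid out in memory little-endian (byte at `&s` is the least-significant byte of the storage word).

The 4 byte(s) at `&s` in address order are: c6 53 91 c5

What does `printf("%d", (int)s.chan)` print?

[0]=0xc6 [1]=0x53 [2]=0x91 [3]=0xc5 (little-endian) → word 0xc59153c6
cnt:2 @ bit 0 → (0xc59153c6>>0)&0x3 = 0x2
chan:9 @ bit 2 → (0xc59153c6>>2)&0x1ff = 0xf1  ←
type:6 @ bit 11 → (0xc59153c6>>11)&0x3f = 0x2a
seq:5 @ bit 17 → (0xc59153c6>>17)&0x1f = 0x8
bank:10 @ bit 22 → (0xc59153c6>>22)&0x3ff = 0x316

241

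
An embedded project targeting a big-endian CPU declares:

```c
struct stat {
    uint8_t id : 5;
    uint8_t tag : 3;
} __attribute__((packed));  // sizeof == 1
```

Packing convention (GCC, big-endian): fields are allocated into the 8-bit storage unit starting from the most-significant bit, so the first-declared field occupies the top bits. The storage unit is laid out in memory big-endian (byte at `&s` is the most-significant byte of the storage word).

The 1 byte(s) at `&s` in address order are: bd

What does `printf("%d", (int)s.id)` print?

23

[0]=0xbd (big-endian) → word 0xbd
id:5 @ bit 3 → (0xbd>>3)&0x1f = 0x17  ←
tag:3 @ bit 0 → (0xbd>>0)&0x7 = 0x5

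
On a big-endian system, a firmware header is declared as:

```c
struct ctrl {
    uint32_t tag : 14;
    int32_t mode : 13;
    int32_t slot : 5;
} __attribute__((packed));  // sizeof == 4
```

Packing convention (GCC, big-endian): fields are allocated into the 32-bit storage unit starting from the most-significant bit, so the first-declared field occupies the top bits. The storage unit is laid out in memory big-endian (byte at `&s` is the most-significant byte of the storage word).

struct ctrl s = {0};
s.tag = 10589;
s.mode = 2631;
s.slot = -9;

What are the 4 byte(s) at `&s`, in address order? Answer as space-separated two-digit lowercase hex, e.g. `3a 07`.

[18+:14] tag=10589 & 0x3fff = 0x295d; word=0xa5740000
[5+:13] mode=2631 & 0x1fff = 0xa47; word=0xa57548e0
[0+:5] slot=-9 & 0x1f = 0x17; word=0xa57548f7
word = 0xa57548f7 → big-endian bytes:
  [0]=0xa5  [1]=0x75  [2]=0x48  [3]=0xf7

a5 75 48 f7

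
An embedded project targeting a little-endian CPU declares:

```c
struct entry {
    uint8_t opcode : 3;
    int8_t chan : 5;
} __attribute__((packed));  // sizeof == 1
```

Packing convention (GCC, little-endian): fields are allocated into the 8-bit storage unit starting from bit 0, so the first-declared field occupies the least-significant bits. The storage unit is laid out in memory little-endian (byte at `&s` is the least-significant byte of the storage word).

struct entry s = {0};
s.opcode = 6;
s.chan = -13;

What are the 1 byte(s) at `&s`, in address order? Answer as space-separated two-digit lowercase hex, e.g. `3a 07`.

opcode (3b) val=6 bits=0x6 at bit 0: 0x06
chan (5b) val=-13 bits=0x13 at bit 3: 0x9e
word = 0x9e → little-endian bytes:
  [0]=0x9e

9e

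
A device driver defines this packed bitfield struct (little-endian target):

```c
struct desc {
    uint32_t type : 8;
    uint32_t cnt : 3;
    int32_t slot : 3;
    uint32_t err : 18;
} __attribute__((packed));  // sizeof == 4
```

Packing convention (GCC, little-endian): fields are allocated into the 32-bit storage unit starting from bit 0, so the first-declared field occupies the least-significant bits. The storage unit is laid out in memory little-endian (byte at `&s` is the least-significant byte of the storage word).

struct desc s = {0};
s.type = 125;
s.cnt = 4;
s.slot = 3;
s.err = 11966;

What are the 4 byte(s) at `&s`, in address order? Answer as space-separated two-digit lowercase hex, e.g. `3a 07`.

type:8 = 125 → 0x7d << 0 → word 0x0000007d
cnt:3 = 4 → 0x4 << 8 → word 0x0000047d
slot:3 = 3 → 0x3 << 11 → word 0x00001c7d
err:18 = 11966 → 0x2ebe << 14 → word 0x0baf9c7d
word = 0x0baf9c7d → little-endian bytes:
  [0]=0x7d  [1]=0x9c  [2]=0xaf  [3]=0x0b

7d 9c af 0b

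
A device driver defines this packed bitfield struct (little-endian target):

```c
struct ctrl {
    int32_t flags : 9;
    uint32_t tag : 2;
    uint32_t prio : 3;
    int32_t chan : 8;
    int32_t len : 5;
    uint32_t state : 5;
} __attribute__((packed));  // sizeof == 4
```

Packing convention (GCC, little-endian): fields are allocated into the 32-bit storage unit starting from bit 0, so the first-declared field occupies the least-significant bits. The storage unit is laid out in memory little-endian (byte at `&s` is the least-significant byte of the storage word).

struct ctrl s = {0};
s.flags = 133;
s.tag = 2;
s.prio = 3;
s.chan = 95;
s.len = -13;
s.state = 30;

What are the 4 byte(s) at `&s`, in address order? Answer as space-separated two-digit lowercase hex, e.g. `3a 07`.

[0+:9] flags=133 & 0x1ff = 0x85; word=0x00000085
[9+:2] tag=2 & 0x3 = 0x2; word=0x00000485
[11+:3] prio=3 & 0x7 = 0x3; word=0x00001c85
[14+:8] chan=95 & 0xff = 0x5f; word=0x0017dc85
[22+:5] len=-13 & 0x1f = 0x13; word=0x04d7dc85
[27+:5] state=30 & 0x1f = 0x1e; word=0xf4d7dc85
word = 0xf4d7dc85 → little-endian bytes:
  [0]=0x85  [1]=0xdc  [2]=0xd7  [3]=0xf4

85 dc d7 f4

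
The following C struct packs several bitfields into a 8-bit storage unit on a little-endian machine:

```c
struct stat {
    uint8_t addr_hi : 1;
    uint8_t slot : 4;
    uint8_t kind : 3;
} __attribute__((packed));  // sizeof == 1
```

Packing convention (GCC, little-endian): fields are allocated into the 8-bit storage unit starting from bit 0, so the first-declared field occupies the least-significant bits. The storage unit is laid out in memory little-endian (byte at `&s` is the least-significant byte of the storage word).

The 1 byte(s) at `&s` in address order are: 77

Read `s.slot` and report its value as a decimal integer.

[0]=0x77 (little-endian) → word 0x77
addr_hi:1 @ bit 0 → (0x77>>0)&0x1 = 0x1
slot:4 @ bit 1 → (0x77>>1)&0xf = 0xb  ←
kind:3 @ bit 5 → (0x77>>5)&0x7 = 0x3

11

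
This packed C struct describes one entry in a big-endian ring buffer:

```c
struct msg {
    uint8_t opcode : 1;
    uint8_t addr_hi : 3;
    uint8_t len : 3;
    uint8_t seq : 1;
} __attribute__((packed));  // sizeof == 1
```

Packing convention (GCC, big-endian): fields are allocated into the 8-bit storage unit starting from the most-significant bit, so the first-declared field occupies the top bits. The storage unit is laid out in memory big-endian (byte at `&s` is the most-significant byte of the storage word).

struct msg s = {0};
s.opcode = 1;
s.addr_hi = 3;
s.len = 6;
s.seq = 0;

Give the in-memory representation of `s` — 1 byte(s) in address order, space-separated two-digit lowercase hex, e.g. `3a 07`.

opcode:1 = 1 → 0x1 << 7 → word 0x80
addr_hi:3 = 3 → 0x3 << 4 → word 0xb0
len:3 = 6 → 0x6 << 1 → word 0xbc
seq:1 = 0 → 0x0 << 0 → word 0xbc
word = 0xbc → big-endian bytes:
  [0]=0xbc

bc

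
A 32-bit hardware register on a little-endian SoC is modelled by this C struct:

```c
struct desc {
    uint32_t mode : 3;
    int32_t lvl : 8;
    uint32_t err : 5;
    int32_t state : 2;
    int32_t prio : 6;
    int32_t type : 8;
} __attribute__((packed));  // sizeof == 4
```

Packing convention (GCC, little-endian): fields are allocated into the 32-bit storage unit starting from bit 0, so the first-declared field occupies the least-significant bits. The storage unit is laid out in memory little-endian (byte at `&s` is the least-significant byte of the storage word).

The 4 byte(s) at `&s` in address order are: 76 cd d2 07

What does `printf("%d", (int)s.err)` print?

25

[0]=0x76 [1]=0xcd [2]=0xd2 [3]=0x07 (little-endian) → word 0x07d2cd76
mode [0+:3] = (word>>0) & 0x7 = 6
lvl [3+:8] = (word>>3) & 0xff = 174
err [11+:5] = (word>>11) & 0x1f = 25  ←
state [16+:2] = (word>>16) & 0x3 = 2
prio [18+:6] = (word>>18) & 0x3f = 52
type [24+:8] = (word>>24) & 0xff = 7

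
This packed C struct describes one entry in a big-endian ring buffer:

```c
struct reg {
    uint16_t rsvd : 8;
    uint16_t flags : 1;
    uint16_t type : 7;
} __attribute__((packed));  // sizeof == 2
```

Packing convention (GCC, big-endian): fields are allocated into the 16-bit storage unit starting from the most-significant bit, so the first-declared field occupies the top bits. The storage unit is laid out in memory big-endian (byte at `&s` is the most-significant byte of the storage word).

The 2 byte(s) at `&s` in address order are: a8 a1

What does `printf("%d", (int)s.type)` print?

[0]=0xa8 [1]=0xa1 (big-endian) → word 0xa8a1
rsvd:8 @ bit 8 → (0xa8a1>>8)&0xff = 0xa8
flags:1 @ bit 7 → (0xa8a1>>7)&0x1 = 0x1
type:7 @ bit 0 → (0xa8a1>>0)&0x7f = 0x21  ←

33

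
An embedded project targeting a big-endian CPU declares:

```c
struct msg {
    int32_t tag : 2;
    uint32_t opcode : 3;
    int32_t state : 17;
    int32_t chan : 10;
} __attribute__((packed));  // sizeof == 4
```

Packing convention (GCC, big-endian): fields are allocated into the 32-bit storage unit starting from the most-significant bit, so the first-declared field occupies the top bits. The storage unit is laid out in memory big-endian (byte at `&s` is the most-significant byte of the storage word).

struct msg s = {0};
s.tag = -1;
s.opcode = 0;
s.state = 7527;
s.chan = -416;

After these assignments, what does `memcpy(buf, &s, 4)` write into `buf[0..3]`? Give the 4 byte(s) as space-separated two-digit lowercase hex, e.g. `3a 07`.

c0 75 9e 60

tag (2b) val=-1 bits=0x3 at bit 30: 0xc0000000
opcode (3b) val=0 bits=0x0 at bit 27: 0xc0000000
state (17b) val=7527 bits=0x1d67 at bit 10: 0xc0759c00
chan (10b) val=-416 bits=0x260 at bit 0: 0xc0759e60
word = 0xc0759e60 → big-endian bytes:
  [0]=0xc0  [1]=0x75  [2]=0x9e  [3]=0x60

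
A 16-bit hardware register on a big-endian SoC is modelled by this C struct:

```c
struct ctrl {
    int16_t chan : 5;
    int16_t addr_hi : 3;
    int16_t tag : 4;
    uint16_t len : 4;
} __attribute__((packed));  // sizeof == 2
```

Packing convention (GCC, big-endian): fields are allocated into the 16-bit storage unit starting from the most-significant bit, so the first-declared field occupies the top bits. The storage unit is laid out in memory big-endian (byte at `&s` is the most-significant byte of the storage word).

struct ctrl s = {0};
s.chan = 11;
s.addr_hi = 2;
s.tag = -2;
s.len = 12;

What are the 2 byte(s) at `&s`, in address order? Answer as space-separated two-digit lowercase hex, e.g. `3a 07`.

chan:5 = 11 → 0xb << 11 → word 0x5800
addr_hi:3 = 2 → 0x2 << 8 → word 0x5a00
tag:4 = -2 → 0xe << 4 → word 0x5ae0
len:4 = 12 → 0xc << 0 → word 0x5aec
word = 0x5aec → big-endian bytes:
  [0]=0x5a  [1]=0xec

5a ec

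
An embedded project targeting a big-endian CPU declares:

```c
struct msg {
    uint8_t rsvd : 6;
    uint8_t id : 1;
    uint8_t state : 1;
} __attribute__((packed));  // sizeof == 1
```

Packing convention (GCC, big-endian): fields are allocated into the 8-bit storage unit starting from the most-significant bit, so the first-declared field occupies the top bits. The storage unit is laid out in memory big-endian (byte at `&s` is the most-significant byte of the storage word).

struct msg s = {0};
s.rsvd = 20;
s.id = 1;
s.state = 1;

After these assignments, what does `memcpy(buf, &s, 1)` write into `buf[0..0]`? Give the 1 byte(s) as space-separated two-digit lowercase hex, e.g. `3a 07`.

rsvd (6b) val=20 bits=0x14 at bit 2: 0x50
id (1b) val=1 bits=0x1 at bit 1: 0x52
state (1b) val=1 bits=0x1 at bit 0: 0x53
word = 0x53 → big-endian bytes:
  [0]=0x53

53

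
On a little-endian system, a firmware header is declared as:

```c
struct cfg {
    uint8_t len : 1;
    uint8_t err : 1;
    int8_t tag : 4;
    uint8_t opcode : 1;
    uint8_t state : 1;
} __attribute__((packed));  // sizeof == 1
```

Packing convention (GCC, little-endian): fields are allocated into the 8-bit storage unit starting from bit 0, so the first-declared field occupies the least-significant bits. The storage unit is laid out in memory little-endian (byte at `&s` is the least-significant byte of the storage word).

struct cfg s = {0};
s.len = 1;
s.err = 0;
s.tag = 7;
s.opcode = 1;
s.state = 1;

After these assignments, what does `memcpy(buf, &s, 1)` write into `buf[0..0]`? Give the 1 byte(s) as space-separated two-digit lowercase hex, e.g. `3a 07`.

len:1 = 1 → 0x1 << 0 → word 0x01
err:1 = 0 → 0x0 << 1 → word 0x01
tag:4 = 7 → 0x7 << 2 → word 0x1d
opcode:1 = 1 → 0x1 << 6 → word 0x5d
state:1 = 1 → 0x1 << 7 → word 0xdd
word = 0xdd → little-endian bytes:
  [0]=0xdd

dd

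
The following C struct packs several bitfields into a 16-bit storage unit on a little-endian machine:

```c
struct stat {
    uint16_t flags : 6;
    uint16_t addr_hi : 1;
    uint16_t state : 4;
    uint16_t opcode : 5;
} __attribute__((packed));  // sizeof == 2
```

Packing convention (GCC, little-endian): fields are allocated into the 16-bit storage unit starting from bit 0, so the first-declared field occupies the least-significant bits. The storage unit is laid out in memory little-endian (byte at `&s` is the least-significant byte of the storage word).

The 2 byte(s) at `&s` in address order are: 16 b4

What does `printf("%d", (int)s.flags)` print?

[0]=0x16 [1]=0xb4 (little-endian) → word 0xb416
flags:6 @ bit 0 → (0xb416>>0)&0x3f = 0x16  ←
addr_hi:1 @ bit 6 → (0xb416>>6)&0x1 = 0x0
state:4 @ bit 7 → (0xb416>>7)&0xf = 0x8
opcode:5 @ bit 11 → (0xb416>>11)&0x1f = 0x16

22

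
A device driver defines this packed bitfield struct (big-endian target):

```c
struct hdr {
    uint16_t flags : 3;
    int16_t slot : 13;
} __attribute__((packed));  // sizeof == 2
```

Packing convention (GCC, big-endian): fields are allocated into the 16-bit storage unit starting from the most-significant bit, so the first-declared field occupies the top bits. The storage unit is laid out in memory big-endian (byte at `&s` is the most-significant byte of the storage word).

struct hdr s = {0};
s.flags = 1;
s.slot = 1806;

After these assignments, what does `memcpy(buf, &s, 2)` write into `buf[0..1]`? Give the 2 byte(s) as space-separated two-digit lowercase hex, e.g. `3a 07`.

flags:3 = 1 → 0x1 << 13 → word 0x2000
slot:13 = 1806 → 0x70e << 0 → word 0x270e
word = 0x270e → big-endian bytes:
  [0]=0x27  [1]=0x0e

27 0e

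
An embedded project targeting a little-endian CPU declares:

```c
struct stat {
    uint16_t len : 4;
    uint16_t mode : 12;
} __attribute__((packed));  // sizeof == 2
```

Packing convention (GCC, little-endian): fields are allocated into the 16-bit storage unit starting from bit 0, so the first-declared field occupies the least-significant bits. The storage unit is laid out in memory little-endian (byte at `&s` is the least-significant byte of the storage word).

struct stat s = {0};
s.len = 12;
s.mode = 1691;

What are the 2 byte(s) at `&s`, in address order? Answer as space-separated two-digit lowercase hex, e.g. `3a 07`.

[0+:4] len=12 & 0xf = 0xc; word=0x000c
[4+:12] mode=1691 & 0xfff = 0x69b; word=0x69bc
word = 0x69bc → little-endian bytes:
  [0]=0xbc  [1]=0x69

bc 69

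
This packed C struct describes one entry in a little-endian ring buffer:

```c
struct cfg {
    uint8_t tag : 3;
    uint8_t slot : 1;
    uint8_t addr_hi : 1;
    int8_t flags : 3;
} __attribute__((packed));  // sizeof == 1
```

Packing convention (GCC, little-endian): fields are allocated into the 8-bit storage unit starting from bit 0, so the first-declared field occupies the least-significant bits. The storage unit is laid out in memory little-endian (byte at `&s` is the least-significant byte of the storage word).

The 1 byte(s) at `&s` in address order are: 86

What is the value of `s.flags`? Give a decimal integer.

[0]=0x86 (little-endian) → word 0x86
tag [0+:3] = (word>>0) & 0x7 = 6
slot [3+:1] = (word>>3) & 0x1 = 0
addr_hi [4+:1] = (word>>4) & 0x1 = 0
flags [5+:3] = (word>>5) & 0x7 = 4  ←
flags signed 3b, MSB=1: 4 - 8 = -4

-4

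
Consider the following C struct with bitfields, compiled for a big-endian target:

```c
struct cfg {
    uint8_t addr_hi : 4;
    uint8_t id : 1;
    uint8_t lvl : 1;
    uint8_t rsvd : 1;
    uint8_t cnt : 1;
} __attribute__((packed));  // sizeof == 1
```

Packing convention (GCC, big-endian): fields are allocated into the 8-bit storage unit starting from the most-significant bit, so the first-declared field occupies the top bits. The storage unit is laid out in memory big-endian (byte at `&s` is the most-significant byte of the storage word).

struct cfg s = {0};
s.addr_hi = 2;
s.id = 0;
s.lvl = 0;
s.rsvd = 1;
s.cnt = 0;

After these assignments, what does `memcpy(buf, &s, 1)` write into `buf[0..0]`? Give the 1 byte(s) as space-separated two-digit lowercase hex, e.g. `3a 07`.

addr_hi (4b) val=2 bits=0x2 at bit 4: 0x20
id (1b) val=0 bits=0x0 at bit 3: 0x20
lvl (1b) val=0 bits=0x0 at bit 2: 0x20
rsvd (1b) val=1 bits=0x1 at bit 1: 0x22
cnt (1b) val=0 bits=0x0 at bit 0: 0x22
word = 0x22 → big-endian bytes:
  [0]=0x22

22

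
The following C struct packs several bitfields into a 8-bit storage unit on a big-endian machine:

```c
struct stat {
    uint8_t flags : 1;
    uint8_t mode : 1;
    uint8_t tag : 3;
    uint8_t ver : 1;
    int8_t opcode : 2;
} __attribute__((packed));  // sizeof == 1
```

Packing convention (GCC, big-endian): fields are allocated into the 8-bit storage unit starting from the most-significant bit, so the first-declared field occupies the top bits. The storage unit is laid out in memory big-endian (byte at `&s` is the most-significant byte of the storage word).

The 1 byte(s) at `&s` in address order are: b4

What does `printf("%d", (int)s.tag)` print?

6

[0]=0xb4 (big-endian) → word 0xb4
flags:1 @ bit 7 → (0xb4>>7)&0x1 = 0x1
mode:1 @ bit 6 → (0xb4>>6)&0x1 = 0x0
tag:3 @ bit 3 → (0xb4>>3)&0x7 = 0x6  ←
ver:1 @ bit 2 → (0xb4>>2)&0x1 = 0x1
opcode:2 @ bit 0 → (0xb4>>0)&0x3 = 0x0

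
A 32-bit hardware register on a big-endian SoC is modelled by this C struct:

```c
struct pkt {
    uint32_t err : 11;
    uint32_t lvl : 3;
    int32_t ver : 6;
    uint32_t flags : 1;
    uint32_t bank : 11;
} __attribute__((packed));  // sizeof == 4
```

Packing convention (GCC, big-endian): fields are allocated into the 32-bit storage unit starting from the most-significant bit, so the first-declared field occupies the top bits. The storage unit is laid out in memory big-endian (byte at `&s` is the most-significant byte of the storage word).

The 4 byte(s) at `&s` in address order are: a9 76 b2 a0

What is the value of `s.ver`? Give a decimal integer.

[0]=0xa9 [1]=0x76 [2]=0xb2 [3]=0xa0 (big-endian) → word 0xa976b2a0
err:11 @ bit 21 → (0xa976b2a0>>21)&0x7ff = 0x54b
lvl:3 @ bit 18 → (0xa976b2a0>>18)&0x7 = 0x5
ver:6 @ bit 12 → (0xa976b2a0>>12)&0x3f = 0x2b  ←
flags:1 @ bit 11 → (0xa976b2a0>>11)&0x1 = 0x0
bank:11 @ bit 0 → (0xa976b2a0>>0)&0x7ff = 0x2a0
ver signed 6b, MSB=1: 43 - 64 = -21

-21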